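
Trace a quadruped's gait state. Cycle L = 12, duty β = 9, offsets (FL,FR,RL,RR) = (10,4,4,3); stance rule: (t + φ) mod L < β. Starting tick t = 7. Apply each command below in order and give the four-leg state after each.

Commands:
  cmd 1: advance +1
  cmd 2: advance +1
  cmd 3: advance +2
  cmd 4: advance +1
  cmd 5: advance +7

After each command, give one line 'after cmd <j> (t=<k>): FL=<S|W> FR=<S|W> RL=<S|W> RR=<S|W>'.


start t=7: FL=S FR=W RL=W RR=W
cmd 1: advance +1 → t=8, phase=(6,0,0,11) → FL=S FR=S RL=S RR=W
cmd 2: advance +1 → t=9, phase=(7,1,1,0) → FL=S FR=S RL=S RR=S
cmd 3: advance +2 → t=11, phase=(9,3,3,2) → FL=W FR=S RL=S RR=S
cmd 4: advance +1 → t=12, phase=(10,4,4,3) → FL=W FR=S RL=S RR=S
cmd 5: advance +7 → t=19, phase=(5,11,11,10) → FL=S FR=W RL=W RR=W

after cmd 1 (t=8): FL=S FR=S RL=S RR=W
after cmd 2 (t=9): FL=S FR=S RL=S RR=S
after cmd 3 (t=11): FL=W FR=S RL=S RR=S
after cmd 4 (t=12): FL=W FR=S RL=S RR=S
after cmd 5 (t=19): FL=S FR=W RL=W RR=W


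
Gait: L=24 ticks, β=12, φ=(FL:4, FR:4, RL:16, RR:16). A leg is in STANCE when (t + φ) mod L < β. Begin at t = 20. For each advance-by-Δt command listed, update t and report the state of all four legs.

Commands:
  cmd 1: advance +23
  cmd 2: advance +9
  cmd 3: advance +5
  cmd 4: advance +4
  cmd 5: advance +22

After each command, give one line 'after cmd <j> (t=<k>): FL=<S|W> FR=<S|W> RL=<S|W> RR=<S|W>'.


start t=20: FL=S FR=S RL=W RR=W
cmd 1: advance +23 → t=43, phase=(23,23,11,11) → FL=W FR=W RL=S RR=S
cmd 2: advance +9 → t=52, phase=(8,8,20,20) → FL=S FR=S RL=W RR=W
cmd 3: advance +5 → t=57, phase=(13,13,1,1) → FL=W FR=W RL=S RR=S
cmd 4: advance +4 → t=61, phase=(17,17,5,5) → FL=W FR=W RL=S RR=S
cmd 5: advance +22 → t=83, phase=(15,15,3,3) → FL=W FR=W RL=S RR=S

after cmd 1 (t=43): FL=W FR=W RL=S RR=S
after cmd 2 (t=52): FL=S FR=S RL=W RR=W
after cmd 3 (t=57): FL=W FR=W RL=S RR=S
after cmd 4 (t=61): FL=W FR=W RL=S RR=S
after cmd 5 (t=83): FL=W FR=W RL=S RR=S


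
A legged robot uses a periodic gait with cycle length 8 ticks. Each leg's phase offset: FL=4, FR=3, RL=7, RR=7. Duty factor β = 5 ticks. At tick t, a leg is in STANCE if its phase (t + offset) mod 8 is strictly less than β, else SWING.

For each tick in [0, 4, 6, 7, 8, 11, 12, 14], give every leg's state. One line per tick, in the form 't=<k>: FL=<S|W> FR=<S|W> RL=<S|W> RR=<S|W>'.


t=0: phase=(4,3,7,7) vs β=5 → FL=S FR=S RL=W RR=W
t=4: phase=(0,7,3,3) vs β=5 → FL=S FR=W RL=S RR=S
t=6: phase=(2,1,5,5) vs β=5 → FL=S FR=S RL=W RR=W
t=7: phase=(3,2,6,6) vs β=5 → FL=S FR=S RL=W RR=W
t=8: phase=(4,3,7,7) vs β=5 → FL=S FR=S RL=W RR=W
t=11: phase=(7,6,2,2) vs β=5 → FL=W FR=W RL=S RR=S
t=12: phase=(0,7,3,3) vs β=5 → FL=S FR=W RL=S RR=S
t=14: phase=(2,1,5,5) vs β=5 → FL=S FR=S RL=W RR=W

t=0: FL=S FR=S RL=W RR=W
t=4: FL=S FR=W RL=S RR=S
t=6: FL=S FR=S RL=W RR=W
t=7: FL=S FR=S RL=W RR=W
t=8: FL=S FR=S RL=W RR=W
t=11: FL=W FR=W RL=S RR=S
t=12: FL=S FR=W RL=S RR=S
t=14: FL=S FR=S RL=W RR=W


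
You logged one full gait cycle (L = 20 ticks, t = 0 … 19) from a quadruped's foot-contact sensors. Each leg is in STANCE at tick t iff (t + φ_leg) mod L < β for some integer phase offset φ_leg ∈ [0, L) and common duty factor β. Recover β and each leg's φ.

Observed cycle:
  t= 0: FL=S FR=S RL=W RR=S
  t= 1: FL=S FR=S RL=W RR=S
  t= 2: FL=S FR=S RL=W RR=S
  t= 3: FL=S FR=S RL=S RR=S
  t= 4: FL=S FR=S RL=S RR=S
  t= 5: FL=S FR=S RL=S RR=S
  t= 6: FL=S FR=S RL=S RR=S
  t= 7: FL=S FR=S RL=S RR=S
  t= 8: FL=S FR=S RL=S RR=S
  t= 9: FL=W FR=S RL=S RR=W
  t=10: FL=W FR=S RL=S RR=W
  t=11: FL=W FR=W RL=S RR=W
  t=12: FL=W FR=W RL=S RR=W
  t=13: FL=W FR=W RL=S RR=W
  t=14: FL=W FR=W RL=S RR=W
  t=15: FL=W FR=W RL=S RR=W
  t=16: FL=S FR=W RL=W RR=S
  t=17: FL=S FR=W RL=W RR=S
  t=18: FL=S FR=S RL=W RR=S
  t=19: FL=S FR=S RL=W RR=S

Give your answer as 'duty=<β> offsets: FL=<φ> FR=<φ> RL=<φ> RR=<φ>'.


duty β = stance ticks per leg = 13
FL: stance ticks = 13; W→S at t=16 → φ=4
FR: stance ticks = 13; W→S at t=18 → φ=2
RL: stance ticks = 13; W→S at t=3 → φ=17
RR: stance ticks = 13; W→S at t=16 → φ=4

duty=13 offsets: FL=4 FR=2 RL=17 RR=4


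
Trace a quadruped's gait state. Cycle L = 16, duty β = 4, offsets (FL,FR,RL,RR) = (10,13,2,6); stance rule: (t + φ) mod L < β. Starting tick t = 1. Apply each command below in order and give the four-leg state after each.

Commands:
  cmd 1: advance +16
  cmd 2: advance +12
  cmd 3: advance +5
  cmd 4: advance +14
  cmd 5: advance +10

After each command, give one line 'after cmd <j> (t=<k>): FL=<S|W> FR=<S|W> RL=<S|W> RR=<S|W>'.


start t=1: FL=W FR=W RL=S RR=W
cmd 1: advance +16 → t=17, phase=(11,14,3,7) → FL=W FR=W RL=S RR=W
cmd 2: advance +12 → t=29, phase=(7,10,15,3) → FL=W FR=W RL=W RR=S
cmd 3: advance +5 → t=34, phase=(12,15,4,8) → FL=W FR=W RL=W RR=W
cmd 4: advance +14 → t=48, phase=(10,13,2,6) → FL=W FR=W RL=S RR=W
cmd 5: advance +10 → t=58, phase=(4,7,12,0) → FL=W FR=W RL=W RR=S

after cmd 1 (t=17): FL=W FR=W RL=S RR=W
after cmd 2 (t=29): FL=W FR=W RL=W RR=S
after cmd 3 (t=34): FL=W FR=W RL=W RR=W
after cmd 4 (t=48): FL=W FR=W RL=S RR=W
after cmd 5 (t=58): FL=W FR=W RL=W RR=S


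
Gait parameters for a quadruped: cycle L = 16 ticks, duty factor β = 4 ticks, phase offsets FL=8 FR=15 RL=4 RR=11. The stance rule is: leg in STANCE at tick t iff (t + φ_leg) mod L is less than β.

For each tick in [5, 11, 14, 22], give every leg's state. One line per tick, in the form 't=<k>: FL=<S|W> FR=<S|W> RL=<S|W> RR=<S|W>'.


t=5: FL=W FR=W RL=W RR=S
t=11: FL=S FR=W RL=W RR=W
t=14: FL=W FR=W RL=S RR=W
t=22: FL=W FR=W RL=W RR=S

t=5: phase=(13,4,9,0) vs β=4 → FL=W FR=W RL=W RR=S
t=11: phase=(3,10,15,6) vs β=4 → FL=S FR=W RL=W RR=W
t=14: phase=(6,13,2,9) vs β=4 → FL=W FR=W RL=S RR=W
t=22: phase=(14,5,10,1) vs β=4 → FL=W FR=W RL=W RR=S


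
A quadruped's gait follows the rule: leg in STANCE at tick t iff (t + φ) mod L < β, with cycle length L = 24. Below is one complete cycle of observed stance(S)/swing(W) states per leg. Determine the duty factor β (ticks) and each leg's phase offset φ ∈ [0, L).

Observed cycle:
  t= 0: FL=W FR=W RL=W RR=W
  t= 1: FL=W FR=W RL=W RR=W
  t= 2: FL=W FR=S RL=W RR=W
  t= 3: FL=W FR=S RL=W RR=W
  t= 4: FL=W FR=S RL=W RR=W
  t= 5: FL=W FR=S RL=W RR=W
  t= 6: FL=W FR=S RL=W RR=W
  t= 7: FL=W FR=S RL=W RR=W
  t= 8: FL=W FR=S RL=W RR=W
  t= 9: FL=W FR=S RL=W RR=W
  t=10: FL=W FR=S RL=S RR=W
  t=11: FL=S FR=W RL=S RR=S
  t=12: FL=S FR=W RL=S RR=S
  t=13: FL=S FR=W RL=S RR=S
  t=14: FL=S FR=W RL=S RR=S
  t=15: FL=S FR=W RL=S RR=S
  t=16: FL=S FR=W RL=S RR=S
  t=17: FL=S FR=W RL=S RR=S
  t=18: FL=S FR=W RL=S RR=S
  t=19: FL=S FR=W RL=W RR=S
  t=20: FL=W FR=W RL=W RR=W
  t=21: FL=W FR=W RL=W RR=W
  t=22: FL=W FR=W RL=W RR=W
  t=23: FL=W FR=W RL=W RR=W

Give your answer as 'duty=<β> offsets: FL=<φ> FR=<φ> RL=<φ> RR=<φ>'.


duty=9 offsets: FL=13 FR=22 RL=14 RR=13

duty β = stance ticks per leg = 9
FL: stance ticks = 9; W→S at t=11 → φ=13
FR: stance ticks = 9; W→S at t=2 → φ=22
RL: stance ticks = 9; W→S at t=10 → φ=14
RR: stance ticks = 9; W→S at t=11 → φ=13


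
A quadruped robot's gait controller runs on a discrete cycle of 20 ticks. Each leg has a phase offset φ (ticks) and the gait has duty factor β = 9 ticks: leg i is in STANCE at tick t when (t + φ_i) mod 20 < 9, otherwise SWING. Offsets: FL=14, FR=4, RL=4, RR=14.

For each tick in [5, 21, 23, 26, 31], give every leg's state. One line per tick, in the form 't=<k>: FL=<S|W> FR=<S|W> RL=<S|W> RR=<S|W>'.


t=5: FL=W FR=W RL=W RR=W
t=21: FL=W FR=S RL=S RR=W
t=23: FL=W FR=S RL=S RR=W
t=26: FL=S FR=W RL=W RR=S
t=31: FL=S FR=W RL=W RR=S

t=5: phase=(19,9,9,19) vs β=9 → FL=W FR=W RL=W RR=W
t=21: phase=(15,5,5,15) vs β=9 → FL=W FR=S RL=S RR=W
t=23: phase=(17,7,7,17) vs β=9 → FL=W FR=S RL=S RR=W
t=26: phase=(0,10,10,0) vs β=9 → FL=S FR=W RL=W RR=S
t=31: phase=(5,15,15,5) vs β=9 → FL=S FR=W RL=W RR=S


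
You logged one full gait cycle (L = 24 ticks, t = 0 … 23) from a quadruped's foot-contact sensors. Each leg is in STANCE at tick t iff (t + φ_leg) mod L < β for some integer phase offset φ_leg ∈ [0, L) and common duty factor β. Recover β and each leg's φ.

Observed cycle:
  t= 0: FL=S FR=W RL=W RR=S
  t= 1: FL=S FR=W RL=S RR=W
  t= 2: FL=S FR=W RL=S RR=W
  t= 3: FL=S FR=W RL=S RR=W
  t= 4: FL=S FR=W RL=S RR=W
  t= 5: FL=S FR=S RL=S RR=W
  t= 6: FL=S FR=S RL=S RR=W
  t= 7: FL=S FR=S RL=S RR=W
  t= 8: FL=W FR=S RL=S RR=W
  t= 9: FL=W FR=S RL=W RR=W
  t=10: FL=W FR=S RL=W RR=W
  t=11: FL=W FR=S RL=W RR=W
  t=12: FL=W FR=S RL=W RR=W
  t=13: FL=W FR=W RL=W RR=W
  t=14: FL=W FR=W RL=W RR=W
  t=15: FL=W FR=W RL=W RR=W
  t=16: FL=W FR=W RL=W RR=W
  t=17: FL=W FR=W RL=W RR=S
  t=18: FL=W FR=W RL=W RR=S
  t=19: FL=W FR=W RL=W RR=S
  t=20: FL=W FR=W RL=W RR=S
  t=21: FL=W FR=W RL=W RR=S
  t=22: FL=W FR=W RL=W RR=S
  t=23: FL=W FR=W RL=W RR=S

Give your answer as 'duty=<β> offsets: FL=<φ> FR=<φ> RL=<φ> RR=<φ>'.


duty β = stance ticks per leg = 8
FL: stance ticks = 8; W→S at t=0 → φ=0
FR: stance ticks = 8; W→S at t=5 → φ=19
RL: stance ticks = 8; W→S at t=1 → φ=23
RR: stance ticks = 8; W→S at t=17 → φ=7

duty=8 offsets: FL=0 FR=19 RL=23 RR=7


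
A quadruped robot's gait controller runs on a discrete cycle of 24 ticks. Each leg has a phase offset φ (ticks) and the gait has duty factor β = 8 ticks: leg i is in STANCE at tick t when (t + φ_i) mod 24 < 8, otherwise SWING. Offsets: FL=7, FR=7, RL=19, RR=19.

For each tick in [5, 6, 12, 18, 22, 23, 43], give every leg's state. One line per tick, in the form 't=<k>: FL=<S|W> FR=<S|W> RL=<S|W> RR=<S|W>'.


t=5: FL=W FR=W RL=S RR=S
t=6: FL=W FR=W RL=S RR=S
t=12: FL=W FR=W RL=S RR=S
t=18: FL=S FR=S RL=W RR=W
t=22: FL=S FR=S RL=W RR=W
t=23: FL=S FR=S RL=W RR=W
t=43: FL=S FR=S RL=W RR=W

t=5: phase=(12,12,0,0) vs β=8 → FL=W FR=W RL=S RR=S
t=6: phase=(13,13,1,1) vs β=8 → FL=W FR=W RL=S RR=S
t=12: phase=(19,19,7,7) vs β=8 → FL=W FR=W RL=S RR=S
t=18: phase=(1,1,13,13) vs β=8 → FL=S FR=S RL=W RR=W
t=22: phase=(5,5,17,17) vs β=8 → FL=S FR=S RL=W RR=W
t=23: phase=(6,6,18,18) vs β=8 → FL=S FR=S RL=W RR=W
t=43: phase=(2,2,14,14) vs β=8 → FL=S FR=S RL=W RR=W


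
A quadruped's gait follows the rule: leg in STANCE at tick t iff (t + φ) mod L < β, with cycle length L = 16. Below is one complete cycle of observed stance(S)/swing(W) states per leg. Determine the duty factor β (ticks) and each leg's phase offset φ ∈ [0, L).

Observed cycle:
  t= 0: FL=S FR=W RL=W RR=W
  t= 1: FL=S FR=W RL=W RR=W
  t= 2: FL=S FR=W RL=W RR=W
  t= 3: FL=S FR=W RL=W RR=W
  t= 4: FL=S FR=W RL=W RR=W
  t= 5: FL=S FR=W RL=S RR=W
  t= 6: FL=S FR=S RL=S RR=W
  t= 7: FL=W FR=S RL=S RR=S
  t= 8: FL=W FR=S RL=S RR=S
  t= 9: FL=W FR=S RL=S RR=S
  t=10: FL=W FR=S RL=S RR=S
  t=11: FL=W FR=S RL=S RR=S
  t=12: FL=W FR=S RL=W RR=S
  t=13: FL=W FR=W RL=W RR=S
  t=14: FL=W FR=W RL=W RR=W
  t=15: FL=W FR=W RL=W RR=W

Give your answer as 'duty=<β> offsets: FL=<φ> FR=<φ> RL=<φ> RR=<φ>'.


duty=7 offsets: FL=0 FR=10 RL=11 RR=9

duty β = stance ticks per leg = 7
FL: stance ticks = 7; W→S at t=0 → φ=0
FR: stance ticks = 7; W→S at t=6 → φ=10
RL: stance ticks = 7; W→S at t=5 → φ=11
RR: stance ticks = 7; W→S at t=7 → φ=9


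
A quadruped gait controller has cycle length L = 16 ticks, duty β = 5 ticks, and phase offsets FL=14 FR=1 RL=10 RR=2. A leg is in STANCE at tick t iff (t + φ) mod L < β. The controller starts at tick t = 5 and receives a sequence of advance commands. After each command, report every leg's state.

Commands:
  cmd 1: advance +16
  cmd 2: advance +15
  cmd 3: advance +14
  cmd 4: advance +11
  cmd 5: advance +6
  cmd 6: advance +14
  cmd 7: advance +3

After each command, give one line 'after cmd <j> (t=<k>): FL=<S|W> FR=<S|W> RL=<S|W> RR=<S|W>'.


start t=5: FL=S FR=W RL=W RR=W
cmd 1: advance +16 → t=21, phase=(3,6,15,7) → FL=S FR=W RL=W RR=W
cmd 2: advance +15 → t=36, phase=(2,5,14,6) → FL=S FR=W RL=W RR=W
cmd 3: advance +14 → t=50, phase=(0,3,12,4) → FL=S FR=S RL=W RR=S
cmd 4: advance +11 → t=61, phase=(11,14,7,15) → FL=W FR=W RL=W RR=W
cmd 5: advance +6 → t=67, phase=(1,4,13,5) → FL=S FR=S RL=W RR=W
cmd 6: advance +14 → t=81, phase=(15,2,11,3) → FL=W FR=S RL=W RR=S
cmd 7: advance +3 → t=84, phase=(2,5,14,6) → FL=S FR=W RL=W RR=W

after cmd 1 (t=21): FL=S FR=W RL=W RR=W
after cmd 2 (t=36): FL=S FR=W RL=W RR=W
after cmd 3 (t=50): FL=S FR=S RL=W RR=S
after cmd 4 (t=61): FL=W FR=W RL=W RR=W
after cmd 5 (t=67): FL=S FR=S RL=W RR=W
after cmd 6 (t=81): FL=W FR=S RL=W RR=S
after cmd 7 (t=84): FL=S FR=W RL=W RR=W


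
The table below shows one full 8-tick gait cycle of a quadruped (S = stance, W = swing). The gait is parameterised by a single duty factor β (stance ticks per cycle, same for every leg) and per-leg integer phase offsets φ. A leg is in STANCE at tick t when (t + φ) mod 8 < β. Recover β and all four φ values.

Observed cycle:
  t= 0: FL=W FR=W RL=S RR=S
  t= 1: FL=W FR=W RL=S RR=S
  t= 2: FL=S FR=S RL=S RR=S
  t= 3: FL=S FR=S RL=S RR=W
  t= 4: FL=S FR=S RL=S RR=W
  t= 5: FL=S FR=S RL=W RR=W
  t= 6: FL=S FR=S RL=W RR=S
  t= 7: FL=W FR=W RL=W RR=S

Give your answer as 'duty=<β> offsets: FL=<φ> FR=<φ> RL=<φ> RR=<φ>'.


duty β = stance ticks per leg = 5
FL: stance ticks = 5; W→S at t=2 → φ=6
FR: stance ticks = 5; W→S at t=2 → φ=6
RL: stance ticks = 5; W→S at t=0 → φ=0
RR: stance ticks = 5; W→S at t=6 → φ=2

duty=5 offsets: FL=6 FR=6 RL=0 RR=2


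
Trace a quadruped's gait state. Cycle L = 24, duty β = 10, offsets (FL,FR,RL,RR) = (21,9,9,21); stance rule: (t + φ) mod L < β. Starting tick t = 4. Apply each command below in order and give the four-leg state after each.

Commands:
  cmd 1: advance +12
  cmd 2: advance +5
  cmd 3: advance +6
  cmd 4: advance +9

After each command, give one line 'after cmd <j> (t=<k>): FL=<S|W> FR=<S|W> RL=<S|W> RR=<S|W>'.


after cmd 1 (t=16): FL=W FR=S RL=S RR=W
after cmd 2 (t=21): FL=W FR=S RL=S RR=W
after cmd 3 (t=27): FL=S FR=W RL=W RR=S
after cmd 4 (t=36): FL=S FR=W RL=W RR=S

start t=4: FL=S FR=W RL=W RR=S
cmd 1: advance +12 → t=16, phase=(13,1,1,13) → FL=W FR=S RL=S RR=W
cmd 2: advance +5 → t=21, phase=(18,6,6,18) → FL=W FR=S RL=S RR=W
cmd 3: advance +6 → t=27, phase=(0,12,12,0) → FL=S FR=W RL=W RR=S
cmd 4: advance +9 → t=36, phase=(9,21,21,9) → FL=S FR=W RL=W RR=S


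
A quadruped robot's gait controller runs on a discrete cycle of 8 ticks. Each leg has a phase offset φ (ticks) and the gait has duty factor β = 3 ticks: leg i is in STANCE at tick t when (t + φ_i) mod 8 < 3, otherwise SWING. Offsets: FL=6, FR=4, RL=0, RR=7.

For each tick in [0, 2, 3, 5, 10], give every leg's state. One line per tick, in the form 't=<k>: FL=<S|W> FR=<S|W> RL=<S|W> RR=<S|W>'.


t=0: phase=(6,4,0,7) vs β=3 → FL=W FR=W RL=S RR=W
t=2: phase=(0,6,2,1) vs β=3 → FL=S FR=W RL=S RR=S
t=3: phase=(1,7,3,2) vs β=3 → FL=S FR=W RL=W RR=S
t=5: phase=(3,1,5,4) vs β=3 → FL=W FR=S RL=W RR=W
t=10: phase=(0,6,2,1) vs β=3 → FL=S FR=W RL=S RR=S

t=0: FL=W FR=W RL=S RR=W
t=2: FL=S FR=W RL=S RR=S
t=3: FL=S FR=W RL=W RR=S
t=5: FL=W FR=S RL=W RR=W
t=10: FL=S FR=W RL=S RR=S


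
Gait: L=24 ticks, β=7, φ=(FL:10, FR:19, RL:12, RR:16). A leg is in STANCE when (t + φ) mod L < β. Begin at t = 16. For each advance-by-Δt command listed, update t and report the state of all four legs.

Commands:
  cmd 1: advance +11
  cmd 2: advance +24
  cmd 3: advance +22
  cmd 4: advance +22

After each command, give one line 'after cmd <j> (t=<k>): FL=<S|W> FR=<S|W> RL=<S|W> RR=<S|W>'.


after cmd 1 (t=27): FL=W FR=W RL=W RR=W
after cmd 2 (t=51): FL=W FR=W RL=W RR=W
after cmd 3 (t=73): FL=W FR=W RL=W RR=W
after cmd 4 (t=95): FL=W FR=W RL=W RR=W

start t=16: FL=S FR=W RL=S RR=W
cmd 1: advance +11 → t=27, phase=(13,22,15,19) → FL=W FR=W RL=W RR=W
cmd 2: advance +24 → t=51, phase=(13,22,15,19) → FL=W FR=W RL=W RR=W
cmd 3: advance +22 → t=73, phase=(11,20,13,17) → FL=W FR=W RL=W RR=W
cmd 4: advance +22 → t=95, phase=(9,18,11,15) → FL=W FR=W RL=W RR=W


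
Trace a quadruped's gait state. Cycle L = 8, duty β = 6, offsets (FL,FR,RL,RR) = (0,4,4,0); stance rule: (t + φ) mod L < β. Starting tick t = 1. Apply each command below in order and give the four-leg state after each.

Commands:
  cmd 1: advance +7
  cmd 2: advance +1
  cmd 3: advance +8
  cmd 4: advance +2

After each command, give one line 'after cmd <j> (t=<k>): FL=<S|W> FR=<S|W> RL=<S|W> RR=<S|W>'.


after cmd 1 (t=8): FL=S FR=S RL=S RR=S
after cmd 2 (t=9): FL=S FR=S RL=S RR=S
after cmd 3 (t=17): FL=S FR=S RL=S RR=S
after cmd 4 (t=19): FL=S FR=W RL=W RR=S

start t=1: FL=S FR=S RL=S RR=S
cmd 1: advance +7 → t=8, phase=(0,4,4,0) → FL=S FR=S RL=S RR=S
cmd 2: advance +1 → t=9, phase=(1,5,5,1) → FL=S FR=S RL=S RR=S
cmd 3: advance +8 → t=17, phase=(1,5,5,1) → FL=S FR=S RL=S RR=S
cmd 4: advance +2 → t=19, phase=(3,7,7,3) → FL=S FR=W RL=W RR=S


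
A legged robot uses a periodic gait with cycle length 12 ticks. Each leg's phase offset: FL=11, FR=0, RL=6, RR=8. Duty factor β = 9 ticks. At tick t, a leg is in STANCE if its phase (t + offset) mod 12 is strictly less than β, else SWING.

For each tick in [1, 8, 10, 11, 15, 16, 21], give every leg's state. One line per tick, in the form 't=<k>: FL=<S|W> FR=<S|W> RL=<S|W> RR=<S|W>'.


t=1: FL=S FR=S RL=S RR=W
t=8: FL=S FR=S RL=S RR=S
t=10: FL=W FR=W RL=S RR=S
t=11: FL=W FR=W RL=S RR=S
t=15: FL=S FR=S RL=W RR=W
t=16: FL=S FR=S RL=W RR=S
t=21: FL=S FR=W RL=S RR=S

t=1: phase=(0,1,7,9) vs β=9 → FL=S FR=S RL=S RR=W
t=8: phase=(7,8,2,4) vs β=9 → FL=S FR=S RL=S RR=S
t=10: phase=(9,10,4,6) vs β=9 → FL=W FR=W RL=S RR=S
t=11: phase=(10,11,5,7) vs β=9 → FL=W FR=W RL=S RR=S
t=15: phase=(2,3,9,11) vs β=9 → FL=S FR=S RL=W RR=W
t=16: phase=(3,4,10,0) vs β=9 → FL=S FR=S RL=W RR=S
t=21: phase=(8,9,3,5) vs β=9 → FL=S FR=W RL=S RR=S


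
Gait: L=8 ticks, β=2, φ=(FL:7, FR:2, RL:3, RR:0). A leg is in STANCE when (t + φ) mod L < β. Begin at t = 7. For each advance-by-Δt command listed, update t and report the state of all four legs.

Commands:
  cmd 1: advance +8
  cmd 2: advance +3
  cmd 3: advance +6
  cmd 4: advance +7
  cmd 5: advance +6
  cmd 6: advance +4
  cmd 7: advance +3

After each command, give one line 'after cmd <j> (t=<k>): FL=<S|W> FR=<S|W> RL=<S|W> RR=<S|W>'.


start t=7: FL=W FR=S RL=W RR=W
cmd 1: advance +8 → t=15, phase=(6,1,2,7) → FL=W FR=S RL=W RR=W
cmd 2: advance +3 → t=18, phase=(1,4,5,2) → FL=S FR=W RL=W RR=W
cmd 3: advance +6 → t=24, phase=(7,2,3,0) → FL=W FR=W RL=W RR=S
cmd 4: advance +7 → t=31, phase=(6,1,2,7) → FL=W FR=S RL=W RR=W
cmd 5: advance +6 → t=37, phase=(4,7,0,5) → FL=W FR=W RL=S RR=W
cmd 6: advance +4 → t=41, phase=(0,3,4,1) → FL=S FR=W RL=W RR=S
cmd 7: advance +3 → t=44, phase=(3,6,7,4) → FL=W FR=W RL=W RR=W

after cmd 1 (t=15): FL=W FR=S RL=W RR=W
after cmd 2 (t=18): FL=S FR=W RL=W RR=W
after cmd 3 (t=24): FL=W FR=W RL=W RR=S
after cmd 4 (t=31): FL=W FR=S RL=W RR=W
after cmd 5 (t=37): FL=W FR=W RL=S RR=W
after cmd 6 (t=41): FL=S FR=W RL=W RR=S
after cmd 7 (t=44): FL=W FR=W RL=W RR=W


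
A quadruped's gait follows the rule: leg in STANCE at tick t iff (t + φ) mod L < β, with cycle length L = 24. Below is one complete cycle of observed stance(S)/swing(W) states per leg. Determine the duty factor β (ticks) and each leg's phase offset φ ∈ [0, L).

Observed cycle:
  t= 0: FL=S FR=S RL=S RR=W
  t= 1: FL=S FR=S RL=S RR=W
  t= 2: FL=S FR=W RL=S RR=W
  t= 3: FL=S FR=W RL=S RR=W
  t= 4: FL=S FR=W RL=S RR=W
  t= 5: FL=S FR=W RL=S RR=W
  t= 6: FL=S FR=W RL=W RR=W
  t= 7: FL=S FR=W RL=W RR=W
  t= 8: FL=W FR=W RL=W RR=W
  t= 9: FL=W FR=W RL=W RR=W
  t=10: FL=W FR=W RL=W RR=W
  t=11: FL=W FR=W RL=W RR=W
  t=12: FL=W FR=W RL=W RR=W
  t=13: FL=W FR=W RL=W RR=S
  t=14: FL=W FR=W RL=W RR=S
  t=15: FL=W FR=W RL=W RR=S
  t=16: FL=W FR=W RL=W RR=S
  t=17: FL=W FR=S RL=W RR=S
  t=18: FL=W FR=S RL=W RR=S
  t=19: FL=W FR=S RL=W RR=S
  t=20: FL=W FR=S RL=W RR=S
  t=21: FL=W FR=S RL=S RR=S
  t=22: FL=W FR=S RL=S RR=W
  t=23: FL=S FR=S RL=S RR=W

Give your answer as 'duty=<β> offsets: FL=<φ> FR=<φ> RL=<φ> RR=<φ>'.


duty=9 offsets: FL=1 FR=7 RL=3 RR=11

duty β = stance ticks per leg = 9
FL: stance ticks = 9; W→S at t=23 → φ=1
FR: stance ticks = 9; W→S at t=17 → φ=7
RL: stance ticks = 9; W→S at t=21 → φ=3
RR: stance ticks = 9; W→S at t=13 → φ=11


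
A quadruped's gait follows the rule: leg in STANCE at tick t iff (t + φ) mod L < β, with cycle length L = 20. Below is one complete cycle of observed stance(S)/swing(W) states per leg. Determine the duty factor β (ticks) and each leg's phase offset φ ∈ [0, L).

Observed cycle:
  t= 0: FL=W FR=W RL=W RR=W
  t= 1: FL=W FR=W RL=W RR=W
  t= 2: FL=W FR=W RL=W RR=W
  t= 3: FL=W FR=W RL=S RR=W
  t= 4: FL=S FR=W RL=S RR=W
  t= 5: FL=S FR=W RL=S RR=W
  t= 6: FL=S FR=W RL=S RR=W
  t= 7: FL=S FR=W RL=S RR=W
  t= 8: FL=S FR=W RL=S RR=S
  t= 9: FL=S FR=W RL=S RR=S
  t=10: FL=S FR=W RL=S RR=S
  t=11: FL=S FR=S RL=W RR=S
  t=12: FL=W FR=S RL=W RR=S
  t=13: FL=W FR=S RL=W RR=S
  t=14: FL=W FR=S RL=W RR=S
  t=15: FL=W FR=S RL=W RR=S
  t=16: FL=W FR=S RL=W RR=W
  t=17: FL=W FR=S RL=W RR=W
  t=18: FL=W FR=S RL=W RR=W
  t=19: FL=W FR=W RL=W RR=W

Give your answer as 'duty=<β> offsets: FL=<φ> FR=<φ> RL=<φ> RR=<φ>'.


duty β = stance ticks per leg = 8
FL: stance ticks = 8; W→S at t=4 → φ=16
FR: stance ticks = 8; W→S at t=11 → φ=9
RL: stance ticks = 8; W→S at t=3 → φ=17
RR: stance ticks = 8; W→S at t=8 → φ=12

duty=8 offsets: FL=16 FR=9 RL=17 RR=12


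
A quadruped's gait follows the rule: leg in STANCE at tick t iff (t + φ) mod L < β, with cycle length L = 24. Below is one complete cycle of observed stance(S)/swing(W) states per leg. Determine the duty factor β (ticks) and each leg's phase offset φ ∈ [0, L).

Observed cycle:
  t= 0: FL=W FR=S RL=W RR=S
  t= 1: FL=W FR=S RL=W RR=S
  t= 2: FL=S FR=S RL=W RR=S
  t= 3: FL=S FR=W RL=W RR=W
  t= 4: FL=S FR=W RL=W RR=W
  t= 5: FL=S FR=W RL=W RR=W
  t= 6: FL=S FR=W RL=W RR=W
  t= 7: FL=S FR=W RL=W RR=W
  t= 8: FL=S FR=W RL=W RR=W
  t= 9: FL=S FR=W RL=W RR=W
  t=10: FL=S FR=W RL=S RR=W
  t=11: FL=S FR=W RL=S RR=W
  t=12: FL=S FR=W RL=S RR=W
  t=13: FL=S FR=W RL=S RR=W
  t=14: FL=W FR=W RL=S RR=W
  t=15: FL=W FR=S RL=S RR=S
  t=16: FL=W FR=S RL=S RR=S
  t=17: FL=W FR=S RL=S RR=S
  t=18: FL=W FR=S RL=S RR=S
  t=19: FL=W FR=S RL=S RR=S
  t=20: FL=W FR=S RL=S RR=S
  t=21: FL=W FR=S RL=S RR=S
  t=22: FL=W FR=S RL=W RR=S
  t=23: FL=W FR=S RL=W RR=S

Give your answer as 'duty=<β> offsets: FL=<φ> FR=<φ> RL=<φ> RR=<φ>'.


duty=12 offsets: FL=22 FR=9 RL=14 RR=9

duty β = stance ticks per leg = 12
FL: stance ticks = 12; W→S at t=2 → φ=22
FR: stance ticks = 12; W→S at t=15 → φ=9
RL: stance ticks = 12; W→S at t=10 → φ=14
RR: stance ticks = 12; W→S at t=15 → φ=9


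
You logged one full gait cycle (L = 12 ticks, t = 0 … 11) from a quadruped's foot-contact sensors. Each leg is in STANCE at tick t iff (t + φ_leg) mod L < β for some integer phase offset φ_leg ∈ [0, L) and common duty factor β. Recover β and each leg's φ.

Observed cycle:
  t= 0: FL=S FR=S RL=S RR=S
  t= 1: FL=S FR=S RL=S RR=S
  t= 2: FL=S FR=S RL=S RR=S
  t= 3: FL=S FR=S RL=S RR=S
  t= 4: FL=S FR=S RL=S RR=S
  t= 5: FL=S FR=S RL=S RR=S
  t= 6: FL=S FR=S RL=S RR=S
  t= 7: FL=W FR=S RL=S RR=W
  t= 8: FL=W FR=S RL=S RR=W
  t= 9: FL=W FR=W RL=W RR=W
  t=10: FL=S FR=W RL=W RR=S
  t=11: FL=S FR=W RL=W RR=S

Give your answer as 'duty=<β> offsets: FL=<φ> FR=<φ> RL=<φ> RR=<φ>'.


duty β = stance ticks per leg = 9
FL: stance ticks = 9; W→S at t=10 → φ=2
FR: stance ticks = 9; W→S at t=0 → φ=0
RL: stance ticks = 9; W→S at t=0 → φ=0
RR: stance ticks = 9; W→S at t=10 → φ=2

duty=9 offsets: FL=2 FR=0 RL=0 RR=2


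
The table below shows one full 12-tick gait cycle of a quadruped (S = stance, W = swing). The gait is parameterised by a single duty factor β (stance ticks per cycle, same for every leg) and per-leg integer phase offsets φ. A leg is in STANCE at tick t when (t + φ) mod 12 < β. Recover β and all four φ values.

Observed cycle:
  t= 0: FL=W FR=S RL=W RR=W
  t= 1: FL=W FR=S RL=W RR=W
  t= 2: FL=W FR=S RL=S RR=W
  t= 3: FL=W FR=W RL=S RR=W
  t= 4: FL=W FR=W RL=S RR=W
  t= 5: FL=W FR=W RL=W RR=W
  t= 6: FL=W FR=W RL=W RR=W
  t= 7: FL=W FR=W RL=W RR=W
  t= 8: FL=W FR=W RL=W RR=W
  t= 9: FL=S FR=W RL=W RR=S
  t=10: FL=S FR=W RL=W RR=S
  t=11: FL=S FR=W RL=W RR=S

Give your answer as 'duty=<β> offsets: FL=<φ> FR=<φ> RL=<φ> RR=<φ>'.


duty=3 offsets: FL=3 FR=0 RL=10 RR=3

duty β = stance ticks per leg = 3
FL: stance ticks = 3; W→S at t=9 → φ=3
FR: stance ticks = 3; W→S at t=0 → φ=0
RL: stance ticks = 3; W→S at t=2 → φ=10
RR: stance ticks = 3; W→S at t=9 → φ=3


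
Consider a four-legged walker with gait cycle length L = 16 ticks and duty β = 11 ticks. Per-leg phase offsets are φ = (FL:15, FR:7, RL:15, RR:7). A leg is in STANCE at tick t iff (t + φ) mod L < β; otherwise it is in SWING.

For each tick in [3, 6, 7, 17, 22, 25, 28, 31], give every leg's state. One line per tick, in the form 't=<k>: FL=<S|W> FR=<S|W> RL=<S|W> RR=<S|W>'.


t=3: phase=(2,10,2,10) vs β=11 → FL=S FR=S RL=S RR=S
t=6: phase=(5,13,5,13) vs β=11 → FL=S FR=W RL=S RR=W
t=7: phase=(6,14,6,14) vs β=11 → FL=S FR=W RL=S RR=W
t=17: phase=(0,8,0,8) vs β=11 → FL=S FR=S RL=S RR=S
t=22: phase=(5,13,5,13) vs β=11 → FL=S FR=W RL=S RR=W
t=25: phase=(8,0,8,0) vs β=11 → FL=S FR=S RL=S RR=S
t=28: phase=(11,3,11,3) vs β=11 → FL=W FR=S RL=W RR=S
t=31: phase=(14,6,14,6) vs β=11 → FL=W FR=S RL=W RR=S

t=3: FL=S FR=S RL=S RR=S
t=6: FL=S FR=W RL=S RR=W
t=7: FL=S FR=W RL=S RR=W
t=17: FL=S FR=S RL=S RR=S
t=22: FL=S FR=W RL=S RR=W
t=25: FL=S FR=S RL=S RR=S
t=28: FL=W FR=S RL=W RR=S
t=31: FL=W FR=S RL=W RR=S


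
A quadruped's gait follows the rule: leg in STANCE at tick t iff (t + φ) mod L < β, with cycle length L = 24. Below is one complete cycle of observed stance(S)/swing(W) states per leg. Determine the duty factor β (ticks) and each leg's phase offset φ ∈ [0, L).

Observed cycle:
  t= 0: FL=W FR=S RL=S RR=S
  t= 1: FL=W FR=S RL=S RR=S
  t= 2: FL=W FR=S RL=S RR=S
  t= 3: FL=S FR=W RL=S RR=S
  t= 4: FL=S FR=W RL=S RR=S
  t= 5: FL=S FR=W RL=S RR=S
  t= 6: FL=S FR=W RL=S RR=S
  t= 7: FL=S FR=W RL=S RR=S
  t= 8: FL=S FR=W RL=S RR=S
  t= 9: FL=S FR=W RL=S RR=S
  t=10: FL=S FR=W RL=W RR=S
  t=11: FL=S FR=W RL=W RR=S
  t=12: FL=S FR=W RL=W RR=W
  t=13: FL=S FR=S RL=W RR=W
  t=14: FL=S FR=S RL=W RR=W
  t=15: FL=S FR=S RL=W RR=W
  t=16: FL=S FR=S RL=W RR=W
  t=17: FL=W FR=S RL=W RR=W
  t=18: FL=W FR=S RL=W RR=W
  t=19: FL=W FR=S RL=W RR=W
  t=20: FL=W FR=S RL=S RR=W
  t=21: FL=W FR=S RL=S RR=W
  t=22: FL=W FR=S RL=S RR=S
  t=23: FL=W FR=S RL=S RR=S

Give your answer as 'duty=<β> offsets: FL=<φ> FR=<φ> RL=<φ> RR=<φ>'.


duty=14 offsets: FL=21 FR=11 RL=4 RR=2

duty β = stance ticks per leg = 14
FL: stance ticks = 14; W→S at t=3 → φ=21
FR: stance ticks = 14; W→S at t=13 → φ=11
RL: stance ticks = 14; W→S at t=20 → φ=4
RR: stance ticks = 14; W→S at t=22 → φ=2


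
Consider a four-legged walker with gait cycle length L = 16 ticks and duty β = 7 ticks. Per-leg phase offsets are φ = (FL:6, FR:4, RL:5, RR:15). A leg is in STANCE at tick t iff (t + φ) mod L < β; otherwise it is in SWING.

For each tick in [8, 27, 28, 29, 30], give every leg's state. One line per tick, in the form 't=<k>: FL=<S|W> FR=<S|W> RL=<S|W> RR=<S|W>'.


t=8: FL=W FR=W RL=W RR=W
t=27: FL=S FR=W RL=S RR=W
t=28: FL=S FR=S RL=S RR=W
t=29: FL=S FR=S RL=S RR=W
t=30: FL=S FR=S RL=S RR=W

t=8: phase=(14,12,13,7) vs β=7 → FL=W FR=W RL=W RR=W
t=27: phase=(1,15,0,10) vs β=7 → FL=S FR=W RL=S RR=W
t=28: phase=(2,0,1,11) vs β=7 → FL=S FR=S RL=S RR=W
t=29: phase=(3,1,2,12) vs β=7 → FL=S FR=S RL=S RR=W
t=30: phase=(4,2,3,13) vs β=7 → FL=S FR=S RL=S RR=W


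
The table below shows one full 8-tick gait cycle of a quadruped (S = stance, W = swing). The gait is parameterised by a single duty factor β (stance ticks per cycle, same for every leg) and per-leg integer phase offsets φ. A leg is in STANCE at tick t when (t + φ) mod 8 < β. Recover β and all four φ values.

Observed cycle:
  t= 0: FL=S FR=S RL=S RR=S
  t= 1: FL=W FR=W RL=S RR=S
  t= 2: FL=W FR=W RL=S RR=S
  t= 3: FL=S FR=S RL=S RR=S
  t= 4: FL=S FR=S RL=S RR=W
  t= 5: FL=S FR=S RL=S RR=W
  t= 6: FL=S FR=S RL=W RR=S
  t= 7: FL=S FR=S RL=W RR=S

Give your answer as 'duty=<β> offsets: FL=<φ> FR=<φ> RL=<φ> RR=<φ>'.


duty β = stance ticks per leg = 6
FL: stance ticks = 6; W→S at t=3 → φ=5
FR: stance ticks = 6; W→S at t=3 → φ=5
RL: stance ticks = 6; W→S at t=0 → φ=0
RR: stance ticks = 6; W→S at t=6 → φ=2

duty=6 offsets: FL=5 FR=5 RL=0 RR=2


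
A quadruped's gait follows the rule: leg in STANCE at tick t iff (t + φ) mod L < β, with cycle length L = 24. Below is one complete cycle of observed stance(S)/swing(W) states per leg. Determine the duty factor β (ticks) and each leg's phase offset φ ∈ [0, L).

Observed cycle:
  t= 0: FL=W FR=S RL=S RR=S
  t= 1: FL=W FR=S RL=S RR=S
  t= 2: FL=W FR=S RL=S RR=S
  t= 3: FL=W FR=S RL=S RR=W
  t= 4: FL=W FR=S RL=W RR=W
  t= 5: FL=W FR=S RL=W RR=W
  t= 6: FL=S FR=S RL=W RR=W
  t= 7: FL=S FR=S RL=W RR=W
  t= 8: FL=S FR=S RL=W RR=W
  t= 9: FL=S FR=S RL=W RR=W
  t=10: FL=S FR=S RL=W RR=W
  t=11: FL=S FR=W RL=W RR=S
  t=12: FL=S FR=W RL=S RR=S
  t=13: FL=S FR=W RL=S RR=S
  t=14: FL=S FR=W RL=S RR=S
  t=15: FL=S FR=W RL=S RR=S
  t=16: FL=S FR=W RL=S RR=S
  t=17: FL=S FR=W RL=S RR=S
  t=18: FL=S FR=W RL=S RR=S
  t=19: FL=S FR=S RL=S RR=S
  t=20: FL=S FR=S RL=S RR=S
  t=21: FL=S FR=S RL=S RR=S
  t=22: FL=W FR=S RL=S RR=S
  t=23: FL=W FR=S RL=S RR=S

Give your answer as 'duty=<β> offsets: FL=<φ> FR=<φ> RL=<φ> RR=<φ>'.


duty β = stance ticks per leg = 16
FL: stance ticks = 16; W→S at t=6 → φ=18
FR: stance ticks = 16; W→S at t=19 → φ=5
RL: stance ticks = 16; W→S at t=12 → φ=12
RR: stance ticks = 16; W→S at t=11 → φ=13

duty=16 offsets: FL=18 FR=5 RL=12 RR=13


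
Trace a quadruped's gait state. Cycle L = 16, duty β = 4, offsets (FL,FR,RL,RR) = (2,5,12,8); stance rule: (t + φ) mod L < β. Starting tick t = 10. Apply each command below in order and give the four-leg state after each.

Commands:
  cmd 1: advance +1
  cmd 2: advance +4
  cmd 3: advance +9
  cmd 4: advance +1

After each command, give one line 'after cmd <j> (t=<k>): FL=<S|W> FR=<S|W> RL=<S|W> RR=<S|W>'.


after cmd 1 (t=11): FL=W FR=S RL=W RR=S
after cmd 2 (t=15): FL=S FR=W RL=W RR=W
after cmd 3 (t=24): FL=W FR=W RL=W RR=S
after cmd 4 (t=25): FL=W FR=W RL=W RR=S

start t=10: FL=W FR=W RL=W RR=S
cmd 1: advance +1 → t=11, phase=(13,0,7,3) → FL=W FR=S RL=W RR=S
cmd 2: advance +4 → t=15, phase=(1,4,11,7) → FL=S FR=W RL=W RR=W
cmd 3: advance +9 → t=24, phase=(10,13,4,0) → FL=W FR=W RL=W RR=S
cmd 4: advance +1 → t=25, phase=(11,14,5,1) → FL=W FR=W RL=W RR=S


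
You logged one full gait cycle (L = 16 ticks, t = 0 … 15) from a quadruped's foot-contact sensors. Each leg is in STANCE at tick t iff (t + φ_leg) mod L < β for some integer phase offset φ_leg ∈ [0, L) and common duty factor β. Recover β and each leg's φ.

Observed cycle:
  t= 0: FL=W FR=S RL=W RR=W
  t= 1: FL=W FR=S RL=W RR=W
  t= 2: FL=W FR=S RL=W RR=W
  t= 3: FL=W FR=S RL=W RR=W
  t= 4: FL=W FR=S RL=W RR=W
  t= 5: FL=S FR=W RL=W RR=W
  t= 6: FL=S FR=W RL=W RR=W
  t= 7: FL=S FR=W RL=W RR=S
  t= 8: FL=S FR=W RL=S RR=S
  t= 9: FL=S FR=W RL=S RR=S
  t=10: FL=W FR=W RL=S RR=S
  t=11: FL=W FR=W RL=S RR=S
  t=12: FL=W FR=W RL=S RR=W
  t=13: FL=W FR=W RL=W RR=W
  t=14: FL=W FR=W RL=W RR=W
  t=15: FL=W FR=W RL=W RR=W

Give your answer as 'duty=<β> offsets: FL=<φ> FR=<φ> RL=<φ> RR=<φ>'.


duty=5 offsets: FL=11 FR=0 RL=8 RR=9

duty β = stance ticks per leg = 5
FL: stance ticks = 5; W→S at t=5 → φ=11
FR: stance ticks = 5; W→S at t=0 → φ=0
RL: stance ticks = 5; W→S at t=8 → φ=8
RR: stance ticks = 5; W→S at t=7 → φ=9


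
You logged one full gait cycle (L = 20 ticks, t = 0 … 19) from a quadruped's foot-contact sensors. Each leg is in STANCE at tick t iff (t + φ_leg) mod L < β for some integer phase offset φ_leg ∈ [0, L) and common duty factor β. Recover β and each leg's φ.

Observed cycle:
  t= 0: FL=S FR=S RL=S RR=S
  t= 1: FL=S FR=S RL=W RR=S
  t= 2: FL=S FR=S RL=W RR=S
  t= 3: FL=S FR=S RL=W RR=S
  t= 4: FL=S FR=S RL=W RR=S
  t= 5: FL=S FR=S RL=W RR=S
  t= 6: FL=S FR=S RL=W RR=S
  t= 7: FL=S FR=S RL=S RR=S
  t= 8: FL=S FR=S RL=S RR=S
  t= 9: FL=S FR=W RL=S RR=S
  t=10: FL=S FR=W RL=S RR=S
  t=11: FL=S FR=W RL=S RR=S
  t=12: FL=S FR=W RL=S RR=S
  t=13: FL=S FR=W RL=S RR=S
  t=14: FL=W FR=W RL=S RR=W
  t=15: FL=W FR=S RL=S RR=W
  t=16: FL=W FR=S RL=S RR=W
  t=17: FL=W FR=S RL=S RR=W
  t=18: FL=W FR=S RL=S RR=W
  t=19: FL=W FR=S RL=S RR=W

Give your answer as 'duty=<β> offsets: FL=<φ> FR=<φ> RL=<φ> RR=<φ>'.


duty β = stance ticks per leg = 14
FL: stance ticks = 14; W→S at t=0 → φ=0
FR: stance ticks = 14; W→S at t=15 → φ=5
RL: stance ticks = 14; W→S at t=7 → φ=13
RR: stance ticks = 14; W→S at t=0 → φ=0

duty=14 offsets: FL=0 FR=5 RL=13 RR=0


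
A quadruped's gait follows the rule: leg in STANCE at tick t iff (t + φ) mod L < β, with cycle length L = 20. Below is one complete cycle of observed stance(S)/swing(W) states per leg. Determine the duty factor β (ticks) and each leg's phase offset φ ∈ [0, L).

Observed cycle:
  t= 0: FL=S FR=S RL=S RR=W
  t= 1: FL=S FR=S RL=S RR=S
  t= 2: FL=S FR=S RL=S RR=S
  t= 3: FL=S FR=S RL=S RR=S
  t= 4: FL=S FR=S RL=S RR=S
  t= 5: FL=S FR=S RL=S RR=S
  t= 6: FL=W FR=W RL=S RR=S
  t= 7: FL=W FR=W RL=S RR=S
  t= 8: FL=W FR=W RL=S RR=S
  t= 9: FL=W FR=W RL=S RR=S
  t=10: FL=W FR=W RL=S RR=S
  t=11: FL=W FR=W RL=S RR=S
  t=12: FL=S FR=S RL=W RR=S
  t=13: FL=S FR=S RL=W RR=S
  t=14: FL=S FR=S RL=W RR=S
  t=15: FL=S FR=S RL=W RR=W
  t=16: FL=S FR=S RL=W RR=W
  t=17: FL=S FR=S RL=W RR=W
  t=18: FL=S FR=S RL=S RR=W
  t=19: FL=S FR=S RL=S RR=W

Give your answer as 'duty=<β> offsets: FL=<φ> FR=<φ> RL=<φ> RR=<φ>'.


duty β = stance ticks per leg = 14
FL: stance ticks = 14; W→S at t=12 → φ=8
FR: stance ticks = 14; W→S at t=12 → φ=8
RL: stance ticks = 14; W→S at t=18 → φ=2
RR: stance ticks = 14; W→S at t=1 → φ=19

duty=14 offsets: FL=8 FR=8 RL=2 RR=19


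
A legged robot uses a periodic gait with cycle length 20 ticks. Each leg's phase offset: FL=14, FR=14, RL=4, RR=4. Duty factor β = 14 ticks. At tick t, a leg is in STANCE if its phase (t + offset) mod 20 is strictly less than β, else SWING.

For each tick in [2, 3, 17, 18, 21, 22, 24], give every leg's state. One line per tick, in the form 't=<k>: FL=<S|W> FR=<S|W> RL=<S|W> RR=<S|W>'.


t=2: FL=W FR=W RL=S RR=S
t=3: FL=W FR=W RL=S RR=S
t=17: FL=S FR=S RL=S RR=S
t=18: FL=S FR=S RL=S RR=S
t=21: FL=W FR=W RL=S RR=S
t=22: FL=W FR=W RL=S RR=S
t=24: FL=W FR=W RL=S RR=S

t=2: phase=(16,16,6,6) vs β=14 → FL=W FR=W RL=S RR=S
t=3: phase=(17,17,7,7) vs β=14 → FL=W FR=W RL=S RR=S
t=17: phase=(11,11,1,1) vs β=14 → FL=S FR=S RL=S RR=S
t=18: phase=(12,12,2,2) vs β=14 → FL=S FR=S RL=S RR=S
t=21: phase=(15,15,5,5) vs β=14 → FL=W FR=W RL=S RR=S
t=22: phase=(16,16,6,6) vs β=14 → FL=W FR=W RL=S RR=S
t=24: phase=(18,18,8,8) vs β=14 → FL=W FR=W RL=S RR=S


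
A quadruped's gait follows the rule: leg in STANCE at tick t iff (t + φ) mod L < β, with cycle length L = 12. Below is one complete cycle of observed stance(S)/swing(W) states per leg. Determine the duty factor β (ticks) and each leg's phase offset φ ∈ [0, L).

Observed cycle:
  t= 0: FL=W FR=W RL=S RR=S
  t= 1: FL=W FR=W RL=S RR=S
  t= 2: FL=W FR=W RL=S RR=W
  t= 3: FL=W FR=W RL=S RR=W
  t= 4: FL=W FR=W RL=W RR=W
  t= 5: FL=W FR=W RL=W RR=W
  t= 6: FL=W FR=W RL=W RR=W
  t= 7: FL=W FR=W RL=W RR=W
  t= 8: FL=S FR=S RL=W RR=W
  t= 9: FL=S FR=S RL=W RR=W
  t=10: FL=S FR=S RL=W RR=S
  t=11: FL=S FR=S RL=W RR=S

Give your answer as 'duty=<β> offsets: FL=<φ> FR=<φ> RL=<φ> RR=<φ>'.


duty β = stance ticks per leg = 4
FL: stance ticks = 4; W→S at t=8 → φ=4
FR: stance ticks = 4; W→S at t=8 → φ=4
RL: stance ticks = 4; W→S at t=0 → φ=0
RR: stance ticks = 4; W→S at t=10 → φ=2

duty=4 offsets: FL=4 FR=4 RL=0 RR=2


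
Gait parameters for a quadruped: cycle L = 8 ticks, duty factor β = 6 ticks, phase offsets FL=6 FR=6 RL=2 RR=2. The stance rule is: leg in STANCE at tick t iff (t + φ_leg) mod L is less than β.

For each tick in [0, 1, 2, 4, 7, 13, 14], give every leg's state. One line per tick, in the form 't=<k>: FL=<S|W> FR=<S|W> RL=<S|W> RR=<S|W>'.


t=0: FL=W FR=W RL=S RR=S
t=1: FL=W FR=W RL=S RR=S
t=2: FL=S FR=S RL=S RR=S
t=4: FL=S FR=S RL=W RR=W
t=7: FL=S FR=S RL=S RR=S
t=13: FL=S FR=S RL=W RR=W
t=14: FL=S FR=S RL=S RR=S

t=0: phase=(6,6,2,2) vs β=6 → FL=W FR=W RL=S RR=S
t=1: phase=(7,7,3,3) vs β=6 → FL=W FR=W RL=S RR=S
t=2: phase=(0,0,4,4) vs β=6 → FL=S FR=S RL=S RR=S
t=4: phase=(2,2,6,6) vs β=6 → FL=S FR=S RL=W RR=W
t=7: phase=(5,5,1,1) vs β=6 → FL=S FR=S RL=S RR=S
t=13: phase=(3,3,7,7) vs β=6 → FL=S FR=S RL=W RR=W
t=14: phase=(4,4,0,0) vs β=6 → FL=S FR=S RL=S RR=S


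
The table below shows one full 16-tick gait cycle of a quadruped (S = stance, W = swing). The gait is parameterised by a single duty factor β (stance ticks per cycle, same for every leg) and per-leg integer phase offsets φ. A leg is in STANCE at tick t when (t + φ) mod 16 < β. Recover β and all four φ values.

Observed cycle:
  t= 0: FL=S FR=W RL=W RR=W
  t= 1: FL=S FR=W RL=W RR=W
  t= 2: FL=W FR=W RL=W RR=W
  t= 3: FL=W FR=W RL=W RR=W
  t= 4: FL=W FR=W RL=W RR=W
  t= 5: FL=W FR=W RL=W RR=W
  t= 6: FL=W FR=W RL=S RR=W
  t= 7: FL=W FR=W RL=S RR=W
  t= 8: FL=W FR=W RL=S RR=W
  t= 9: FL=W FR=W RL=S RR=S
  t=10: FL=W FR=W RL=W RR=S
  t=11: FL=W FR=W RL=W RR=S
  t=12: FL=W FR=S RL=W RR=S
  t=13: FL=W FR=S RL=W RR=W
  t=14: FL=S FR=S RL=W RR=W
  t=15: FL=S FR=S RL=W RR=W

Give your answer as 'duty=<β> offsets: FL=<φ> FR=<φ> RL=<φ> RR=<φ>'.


duty β = stance ticks per leg = 4
FL: stance ticks = 4; W→S at t=14 → φ=2
FR: stance ticks = 4; W→S at t=12 → φ=4
RL: stance ticks = 4; W→S at t=6 → φ=10
RR: stance ticks = 4; W→S at t=9 → φ=7

duty=4 offsets: FL=2 FR=4 RL=10 RR=7


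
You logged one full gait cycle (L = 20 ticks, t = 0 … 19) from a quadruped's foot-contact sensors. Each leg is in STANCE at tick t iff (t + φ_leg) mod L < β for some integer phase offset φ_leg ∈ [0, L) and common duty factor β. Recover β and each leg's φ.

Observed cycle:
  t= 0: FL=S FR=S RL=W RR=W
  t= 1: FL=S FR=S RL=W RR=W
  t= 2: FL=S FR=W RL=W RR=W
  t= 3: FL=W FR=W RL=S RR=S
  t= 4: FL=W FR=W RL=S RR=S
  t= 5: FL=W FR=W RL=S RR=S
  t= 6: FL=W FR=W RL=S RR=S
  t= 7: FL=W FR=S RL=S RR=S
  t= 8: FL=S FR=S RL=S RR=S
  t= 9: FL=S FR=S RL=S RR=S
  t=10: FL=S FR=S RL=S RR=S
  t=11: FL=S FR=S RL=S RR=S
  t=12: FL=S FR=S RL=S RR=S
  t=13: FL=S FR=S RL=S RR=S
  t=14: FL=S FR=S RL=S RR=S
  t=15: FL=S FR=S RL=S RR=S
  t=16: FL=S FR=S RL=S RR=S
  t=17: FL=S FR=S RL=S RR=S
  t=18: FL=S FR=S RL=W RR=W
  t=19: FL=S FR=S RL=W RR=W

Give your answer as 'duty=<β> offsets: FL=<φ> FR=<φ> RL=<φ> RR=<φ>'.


duty β = stance ticks per leg = 15
FL: stance ticks = 15; W→S at t=8 → φ=12
FR: stance ticks = 15; W→S at t=7 → φ=13
RL: stance ticks = 15; W→S at t=3 → φ=17
RR: stance ticks = 15; W→S at t=3 → φ=17

duty=15 offsets: FL=12 FR=13 RL=17 RR=17


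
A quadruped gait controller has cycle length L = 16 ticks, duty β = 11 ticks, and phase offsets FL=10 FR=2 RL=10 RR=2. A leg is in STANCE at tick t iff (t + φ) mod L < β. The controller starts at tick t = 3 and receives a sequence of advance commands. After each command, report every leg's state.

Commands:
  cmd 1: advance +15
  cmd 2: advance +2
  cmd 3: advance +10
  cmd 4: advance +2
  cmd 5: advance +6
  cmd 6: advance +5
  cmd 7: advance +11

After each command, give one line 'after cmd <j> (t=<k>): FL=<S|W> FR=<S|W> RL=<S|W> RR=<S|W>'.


after cmd 1 (t=18): FL=W FR=S RL=W RR=S
after cmd 2 (t=20): FL=W FR=S RL=W RR=S
after cmd 3 (t=30): FL=S FR=S RL=S RR=S
after cmd 4 (t=32): FL=S FR=S RL=S RR=S
after cmd 5 (t=38): FL=S FR=S RL=S RR=S
after cmd 6 (t=43): FL=S FR=W RL=S RR=W
after cmd 7 (t=54): FL=S FR=S RL=S RR=S

start t=3: FL=W FR=S RL=W RR=S
cmd 1: advance +15 → t=18, phase=(12,4,12,4) → FL=W FR=S RL=W RR=S
cmd 2: advance +2 → t=20, phase=(14,6,14,6) → FL=W FR=S RL=W RR=S
cmd 3: advance +10 → t=30, phase=(8,0,8,0) → FL=S FR=S RL=S RR=S
cmd 4: advance +2 → t=32, phase=(10,2,10,2) → FL=S FR=S RL=S RR=S
cmd 5: advance +6 → t=38, phase=(0,8,0,8) → FL=S FR=S RL=S RR=S
cmd 6: advance +5 → t=43, phase=(5,13,5,13) → FL=S FR=W RL=S RR=W
cmd 7: advance +11 → t=54, phase=(0,8,0,8) → FL=S FR=S RL=S RR=S
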